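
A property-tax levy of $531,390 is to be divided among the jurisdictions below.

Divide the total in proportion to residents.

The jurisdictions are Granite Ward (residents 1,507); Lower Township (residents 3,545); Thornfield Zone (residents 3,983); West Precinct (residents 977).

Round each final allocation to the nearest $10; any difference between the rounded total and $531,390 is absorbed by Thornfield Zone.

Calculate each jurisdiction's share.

Granite Ward: $79,980; Lower Township: $188,150; Thornfield Zone: $211,410; West Precinct: $51,850

Combined residents = 10,012.
Unrounded shares: Granite Ward 1,507/10,012 × $531,390 = 79,984.49; Lower Township 3,545/10,012 × $531,390 = 188,151.97; Thornfield Zone 3,983/10,012 × $531,390 = 211,398.96; West Precinct 977/10,012 × $531,390 = 51,854.58.
Rounded to nearest $10: Granite Ward $79,980; Lower Township $188,150; Thornfield Zone $211,400; West Precinct $51,850. Sum = $531,380.
Difference $531,390 − $531,380 = +$10 applied to Thornfield Zone: Thornfield Zone becomes $211,410.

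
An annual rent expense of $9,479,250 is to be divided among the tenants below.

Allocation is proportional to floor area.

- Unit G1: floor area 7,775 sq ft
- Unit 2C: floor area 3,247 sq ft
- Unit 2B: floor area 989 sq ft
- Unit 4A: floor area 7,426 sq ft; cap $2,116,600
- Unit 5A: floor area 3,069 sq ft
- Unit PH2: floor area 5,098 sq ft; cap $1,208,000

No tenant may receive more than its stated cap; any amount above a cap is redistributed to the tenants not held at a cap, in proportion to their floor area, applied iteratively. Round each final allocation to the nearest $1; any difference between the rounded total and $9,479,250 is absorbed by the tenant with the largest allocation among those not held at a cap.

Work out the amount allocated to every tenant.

Unit G1: $3,173,236 · Unit 2C: $1,325,209 · Unit 2B: $403,644 · Unit 4A: $2,116,600 · Unit 5A: $1,252,561 · Unit PH2: $1,208,000

Sum of floor area: 27,604.
Pro-rata shares before constraints: Unit G1 2,669,945.25; Unit 2C 1,115,024.08; Unit 2B 339,623.90; Unit 4A 2,550,098.19; Unit 5A 1,053,898.65; Unit PH2 1,750,659.92.
Held at cap: Unit 4A ($2,116,600), Unit PH2 ($1,208,000); remaining pool $6,154,650 reallocated over remaining floor area 15,080.
Redistributed shares: Unit G1 3,173,236.32 → $3,173,236; Unit 2C 1,325,208.79 → $1,325,209; Unit 2B 403,643.82 → $403,644; Unit 5A 1,252,561.06 → $1,252,561.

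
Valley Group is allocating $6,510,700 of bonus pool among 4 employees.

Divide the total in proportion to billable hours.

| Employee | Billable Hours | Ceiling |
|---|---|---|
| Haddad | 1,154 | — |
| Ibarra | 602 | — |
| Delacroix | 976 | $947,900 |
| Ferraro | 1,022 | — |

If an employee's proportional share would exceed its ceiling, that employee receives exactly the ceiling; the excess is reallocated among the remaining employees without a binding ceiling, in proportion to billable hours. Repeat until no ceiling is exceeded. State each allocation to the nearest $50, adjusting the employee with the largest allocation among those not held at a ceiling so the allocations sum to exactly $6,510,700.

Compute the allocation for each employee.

Haddad: $2,310,850 | Ibarra: $1,205,450 | Delacroix: $947,900 | Ferraro: $2,046,500

Combined billable hours = 3,754.
Proportional shares (ignoring caps): Haddad 2,001,424.56; Ibarra 1,044,070.70; Delacroix 1,692,712.63; Ferraro 1,772,492.12.
Held at cap: Delacroix ($947,900); balance $5,562,800 reallocated over remaining billable hours 2,778.
Redistributed shares: Haddad 2,310,824.77 → $2,310,800; Ibarra 1,205,473.58 → $1,205,450; Ferraro 2,046,501.66 → $2,046,500.
Rounding difference +$50 applied to Haddad → $2,310,850.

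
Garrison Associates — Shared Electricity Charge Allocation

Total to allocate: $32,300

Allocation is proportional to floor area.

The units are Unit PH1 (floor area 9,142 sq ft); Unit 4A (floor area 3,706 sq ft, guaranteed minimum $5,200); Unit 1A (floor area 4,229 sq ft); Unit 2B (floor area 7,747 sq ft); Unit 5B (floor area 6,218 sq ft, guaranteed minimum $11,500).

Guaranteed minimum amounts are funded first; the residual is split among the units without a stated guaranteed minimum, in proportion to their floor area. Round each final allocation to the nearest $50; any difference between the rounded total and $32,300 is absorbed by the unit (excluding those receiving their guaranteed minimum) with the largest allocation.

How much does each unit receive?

Unit PH1: $6,800 · Unit 4A: $5,200 · Unit 1A: $3,100 · Unit 2B: $5,700 · Unit 5B: $11,500

Guaranteed amounts: Unit 4A $5,200; Unit 5B $11,500. Balance $15,600.
Balance split over remaining floor area 21,118: Unit PH1 6,753.25 → $6,750; Unit 1A 3,123.99 → $3,100; Unit 2B 5,722.76 → $5,700.
Rounding difference +$50 applied to Unit PH1 → $6,800.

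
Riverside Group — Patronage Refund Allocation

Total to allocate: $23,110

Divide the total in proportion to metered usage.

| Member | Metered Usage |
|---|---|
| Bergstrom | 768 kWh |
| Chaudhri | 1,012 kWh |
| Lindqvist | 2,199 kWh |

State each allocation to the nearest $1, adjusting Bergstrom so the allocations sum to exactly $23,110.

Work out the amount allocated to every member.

Bergstrom: $4,460 | Chaudhri: $5,878 | Lindqvist: $12,772

Sum of metered usage: 3,979.
Proportional shares: Bergstrom 768/3,979 × $23,110 = 4,460.54; Chaudhri 1,012/3,979 × $23,110 = 5,877.69; Lindqvist 2,199/3,979 × $23,110 = 12,771.77.
After rounding ($1): Bergstrom $4,461; Chaudhri $5,878; Lindqvist $12,772. Sum = $23,111.
Difference $23,110 − $23,111 = −$1 applied to Bergstrom: Bergstrom becomes $4,460.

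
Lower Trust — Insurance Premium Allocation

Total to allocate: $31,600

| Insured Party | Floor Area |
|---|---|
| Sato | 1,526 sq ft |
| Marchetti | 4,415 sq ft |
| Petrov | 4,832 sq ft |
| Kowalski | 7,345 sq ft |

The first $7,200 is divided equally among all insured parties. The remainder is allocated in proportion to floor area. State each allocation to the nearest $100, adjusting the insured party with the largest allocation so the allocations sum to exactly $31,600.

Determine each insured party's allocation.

First tranche $7,200 split equally: $1,800 each.
Remainder $24,400 by floor area (total 18,118): Sato 2,055.11 → $2,100; Marchetti 5,945.80 → $5,900; Petrov 6,507.38 → $6,500; Kowalski 9,891.71 → $9,900.
Totals: Sato $1,800 + $2,100 = $3,900; Marchetti $1,800 + $5,900 = $7,700; Petrov $1,800 + $6,500 = $8,300; Kowalski $1,800 + $9,900 = $11,700.

Sato: $3,900; Marchetti: $7,700; Petrov: $8,300; Kowalski: $11,700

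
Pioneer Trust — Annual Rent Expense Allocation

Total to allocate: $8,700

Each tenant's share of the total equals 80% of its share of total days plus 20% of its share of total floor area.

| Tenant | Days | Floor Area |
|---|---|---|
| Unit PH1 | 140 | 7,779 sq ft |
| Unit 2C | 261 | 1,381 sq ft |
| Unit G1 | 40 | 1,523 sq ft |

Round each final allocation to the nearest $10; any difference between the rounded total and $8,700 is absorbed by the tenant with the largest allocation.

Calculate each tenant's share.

Totals — days 441, floor area 10,683.
Combined weights (80% days + 20% floor area): Unit PH1 0.3996; Unit 2C 0.4993; Unit G1 0.1011.
Unrounded shares: Unit PH1 3,476.53; Unit 2C 4,344.11; Unit G1 879.35.
Rounded to nearest $10: Unit PH1 $3,480; Unit 2C $4,340; Unit G1 $880. Sum = $8,700.
No rounding difference to absorb.

Unit PH1: $3,480 · Unit 2C: $4,340 · Unit G1: $880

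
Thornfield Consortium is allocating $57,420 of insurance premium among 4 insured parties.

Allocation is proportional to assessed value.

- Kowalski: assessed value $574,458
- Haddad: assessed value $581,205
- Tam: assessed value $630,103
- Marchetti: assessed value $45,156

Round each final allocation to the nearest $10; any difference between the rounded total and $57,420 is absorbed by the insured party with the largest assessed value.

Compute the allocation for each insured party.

Kowalski: $18,020; Haddad: $18,230; Tam: $19,750; Marchetti: $1,420

Assessed value total: 1,830,922.
Raw shares: Kowalski 574,458/1,830,922 × $57,420 = 18,015.72; Haddad 581,205/1,830,922 × $57,420 = 18,227.31; Tam 630,103/1,830,922 × $57,420 = 19,760.82; Marchetti 45,156/1,830,922 × $57,420 = 1,416.15.
After rounding ($10): Kowalski $18,020; Haddad $18,230; Tam $19,760; Marchetti $1,420. Sum = $57,430.
Difference $57,420 − $57,430 = −$10 applied to largest assessed value (Tam): Tam becomes $19,750.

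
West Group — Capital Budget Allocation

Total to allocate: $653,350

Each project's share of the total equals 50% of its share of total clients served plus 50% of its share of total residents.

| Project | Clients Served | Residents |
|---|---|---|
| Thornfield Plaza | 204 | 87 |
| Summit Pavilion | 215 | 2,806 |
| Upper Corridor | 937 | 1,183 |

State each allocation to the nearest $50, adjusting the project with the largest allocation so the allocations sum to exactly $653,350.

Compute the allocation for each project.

Thornfield Plaza: $56,100; Summit Pavilion: $276,700; Upper Corridor: $320,550

Totals — clients served 1,356, residents 4,076.
Combined weights (50% clients served + 50% residents): Thornfield Plaza 0.0859; Summit Pavilion 0.4235; Upper Corridor 0.4906.
Proportional shares: Thornfield Plaza 56,118.50; Summit Pavilion 276,685.42; Upper Corridor 320,546.08.
At nearest $50: Thornfield Plaza $56,100; Summit Pavilion $276,700; Upper Corridor $320,550. Sum = $653,350.
Rounded total matches; no reconciliation needed.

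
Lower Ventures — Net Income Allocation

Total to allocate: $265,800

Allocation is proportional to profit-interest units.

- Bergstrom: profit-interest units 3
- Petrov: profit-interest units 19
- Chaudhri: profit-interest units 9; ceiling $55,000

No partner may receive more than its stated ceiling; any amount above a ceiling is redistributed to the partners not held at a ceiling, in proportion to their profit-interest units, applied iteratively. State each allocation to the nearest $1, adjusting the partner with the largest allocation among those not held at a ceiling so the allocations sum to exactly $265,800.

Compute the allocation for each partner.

Bergstrom: $28,745 | Petrov: $182,055 | Chaudhri: $55,000

Combined profit-interest units = 31.
Unconstrained shares: Bergstrom 25,722.58; Petrov 162,909.68; Chaudhri 77,167.74.
Held at cap: Chaudhri ($55,000); balance $210,800 reallocated over remaining profit-interest units 22.
Shares after redistribution: Bergstrom 28,745.45 → $28,745; Petrov 182,054.55 → $182,055.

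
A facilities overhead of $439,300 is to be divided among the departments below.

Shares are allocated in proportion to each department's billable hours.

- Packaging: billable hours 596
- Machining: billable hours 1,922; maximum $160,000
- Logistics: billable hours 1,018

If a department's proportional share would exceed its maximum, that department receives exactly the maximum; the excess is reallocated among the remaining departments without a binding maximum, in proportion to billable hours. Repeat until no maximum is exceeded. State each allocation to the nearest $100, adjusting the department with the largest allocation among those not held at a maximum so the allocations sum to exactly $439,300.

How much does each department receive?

Packaging: $103,100 | Machining: $160,000 | Logistics: $176,200

Total billable hours = 3,536.
Unconstrained shares: Packaging 74,044.91; Machining 238,782.41; Logistics 126,472.68.
Capped: Machining ($160,000); balance $279,300 reallocated over remaining billable hours 1,614.
Redistributed shares: Packaging 103,136.80 → $103,100; Logistics 176,163.20 → $176,200.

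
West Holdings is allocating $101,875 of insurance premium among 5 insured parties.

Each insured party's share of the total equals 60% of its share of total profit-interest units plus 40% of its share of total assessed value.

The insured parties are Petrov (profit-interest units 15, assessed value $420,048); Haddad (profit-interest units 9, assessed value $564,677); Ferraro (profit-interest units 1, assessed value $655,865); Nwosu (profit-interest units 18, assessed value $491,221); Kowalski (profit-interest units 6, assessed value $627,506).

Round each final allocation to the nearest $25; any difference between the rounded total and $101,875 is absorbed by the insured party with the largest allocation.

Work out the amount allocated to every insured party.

Totals — profit-interest units 49, assessed value 2,759,317.
Combined weights (60% profit-interest units + 40% assessed value): Petrov 0.2446; Haddad 0.1921; Ferraro 0.1073; Nwosu 0.2916; Kowalski 0.1644.
Raw shares: Petrov 24,915.07; Haddad 19,566.27; Ferraro 10,933.36; Nwosu 29,708.51; Kowalski 16,751.79.
At nearest $25: Petrov $24,925; Haddad $19,575; Ferraro $10,925; Nwosu $29,700; Kowalski $16,750. Sum = $101,875.
Rounded total matches; no reconciliation needed.

Petrov: $24,925; Haddad: $19,575; Ferraro: $10,925; Nwosu: $29,700; Kowalski: $16,750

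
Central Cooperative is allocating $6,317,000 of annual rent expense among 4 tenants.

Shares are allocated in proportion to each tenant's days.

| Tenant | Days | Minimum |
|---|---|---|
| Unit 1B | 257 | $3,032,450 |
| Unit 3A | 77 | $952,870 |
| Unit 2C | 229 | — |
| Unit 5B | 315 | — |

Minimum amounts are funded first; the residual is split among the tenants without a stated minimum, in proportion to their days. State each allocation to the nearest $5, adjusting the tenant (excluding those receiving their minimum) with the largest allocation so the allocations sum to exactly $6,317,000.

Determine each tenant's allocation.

Minimums first: Unit 1B $3,032,450; Unit 3A $952,870. Residual $2,331,680.
Residual split over remaining days 544: Unit 2C 981,534.41 → $981,535; Unit 5B 1,350,145.59 → $1,350,145.

Unit 1B: $3,032,450; Unit 3A: $952,870; Unit 2C: $981,535; Unit 5B: $1,350,145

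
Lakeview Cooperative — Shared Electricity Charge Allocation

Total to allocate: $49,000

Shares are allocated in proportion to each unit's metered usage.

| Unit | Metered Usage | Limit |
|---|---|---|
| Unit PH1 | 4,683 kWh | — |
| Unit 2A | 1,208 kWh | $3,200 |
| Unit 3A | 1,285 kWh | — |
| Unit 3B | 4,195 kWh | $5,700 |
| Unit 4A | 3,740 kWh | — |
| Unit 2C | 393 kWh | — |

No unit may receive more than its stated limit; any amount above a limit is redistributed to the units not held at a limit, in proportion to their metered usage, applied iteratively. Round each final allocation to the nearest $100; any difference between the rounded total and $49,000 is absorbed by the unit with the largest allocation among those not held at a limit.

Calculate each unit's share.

Unit PH1: $18,600 · Unit 2A: $3,200 · Unit 3A: $5,100 · Unit 3B: $5,700 · Unit 4A: $14,800 · Unit 2C: $1,600

Combined metered usage = 15,504.
Pro-rata shares before constraints: Unit PH1 14,800.50; Unit 2A 3,817.85; Unit 3A 4,061.21; Unit 3B 13,258.19; Unit 4A 11,820.18; Unit 2C 1,242.07.
Cap binds for Unit 2A ($3,200), Unit 3B ($5,700); residual $40,100 reallocated over remaining metered usage 10,101.
Redistributed shares: Unit PH1 18,591.06 → $18,600; Unit 3A 5,101.33 → $5,100; Unit 4A 14,847.44 → $14,800; Unit 2C 1,560.17 → $1,600.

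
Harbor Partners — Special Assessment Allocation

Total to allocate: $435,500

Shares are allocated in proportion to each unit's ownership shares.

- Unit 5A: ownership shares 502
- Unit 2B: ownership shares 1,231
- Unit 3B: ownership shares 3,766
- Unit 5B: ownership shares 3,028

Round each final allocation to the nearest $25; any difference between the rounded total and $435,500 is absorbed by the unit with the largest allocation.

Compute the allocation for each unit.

Unit 5A: $25,650 | Unit 2B: $62,875 | Unit 3B: $192,325 | Unit 5B: $154,650

Ownership shares total: 8,527.
Pro-rata amounts: Unit 5A 502/8,527 × $435,500 = 25,638.68; Unit 2B 1,231/8,527 × $435,500 = 62,870.94; Unit 3B 3,766/8,527 × $435,500 = 192,341.15; Unit 5B 3,028/8,527 × $435,500 = 154,649.23.
Rounded to nearest $25: Unit 5A $25,650; Unit 2B $62,875; Unit 3B $192,350; Unit 5B $154,650. Sum = $435,525.
Difference $435,500 − $435,525 = −$25 applied to largest allocation (Unit 3B): Unit 3B becomes $192,325.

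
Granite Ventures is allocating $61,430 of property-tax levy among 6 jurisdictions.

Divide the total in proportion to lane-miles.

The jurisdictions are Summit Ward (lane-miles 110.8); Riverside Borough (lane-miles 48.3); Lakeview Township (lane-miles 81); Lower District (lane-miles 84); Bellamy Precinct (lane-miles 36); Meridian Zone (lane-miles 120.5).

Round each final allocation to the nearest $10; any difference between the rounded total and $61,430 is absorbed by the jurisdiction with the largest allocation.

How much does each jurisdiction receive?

Combined lane-miles = 480.6.
Raw shares: Summit Ward 110.8/480.6 × $61,430 = 14,162.39; Riverside Borough 48.3/480.6 × $61,430 = 6,173.68; Lakeview Township 81/480.6 × $61,430 = 10,353.37; Lower District 84/480.6 × $61,430 = 10,736.83; Bellamy Precinct 36/480.6 × $61,430 = 4,601.50; Meridian Zone 120.5/480.6 × $61,430 = 15,402.24.
Rounded to nearest $10: Summit Ward $14,160; Riverside Borough $6,170; Lakeview Township $10,350; Lower District $10,740; Bellamy Precinct $4,600; Meridian Zone $15,400. Sum = $61,420.
Difference $61,430 − $61,420 = +$10 applied to largest allocation (Meridian Zone): Meridian Zone becomes $15,410.

Summit Ward: $14,160; Riverside Borough: $6,170; Lakeview Township: $10,350; Lower District: $10,740; Bellamy Precinct: $4,600; Meridian Zone: $15,410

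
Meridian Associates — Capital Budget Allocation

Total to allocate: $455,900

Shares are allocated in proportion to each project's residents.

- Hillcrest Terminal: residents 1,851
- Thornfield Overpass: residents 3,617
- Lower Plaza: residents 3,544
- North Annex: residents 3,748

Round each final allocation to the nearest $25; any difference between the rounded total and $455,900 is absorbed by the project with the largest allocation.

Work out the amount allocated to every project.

Hillcrest Terminal: $66,125; Thornfield Overpass: $129,225; Lower Plaza: $126,625; North Annex: $133,925

Residents total: 12,760.
Unrounded shares: Hillcrest Terminal 1,851/12,760 × $455,900 = 66,134.08; Thornfield Overpass 3,617/12,760 × $455,900 = 129,231.21; Lower Plaza 3,544/12,760 × $455,900 = 126,623.01; North Annex 3,748/12,760 × $455,900 = 133,911.69.
At nearest $25: Hillcrest Terminal $66,125; Thornfield Overpass $129,225; Lower Plaza $126,625; North Annex $133,900. Sum = $455,875.
Difference $455,900 − $455,875 = +$25 applied to largest allocation (North Annex): North Annex becomes $133,925.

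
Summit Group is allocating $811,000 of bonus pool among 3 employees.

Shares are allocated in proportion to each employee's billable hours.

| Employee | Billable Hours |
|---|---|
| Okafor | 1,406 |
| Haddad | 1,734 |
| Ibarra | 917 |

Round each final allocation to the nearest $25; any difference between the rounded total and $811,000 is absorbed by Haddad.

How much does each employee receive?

Combined billable hours = 4,057.
Proportional shares: Okafor 1,406/4,057 × $811,000 = 281,061.38; Haddad 1,734/4,057 × $811,000 = 346,629.04; Ibarra 917/4,057 × $811,000 = 183,309.59.
Rounded to nearest $25: Okafor $281,050; Haddad $346,625; Ibarra $183,300. Sum = $810,975.
Difference $811,000 − $810,975 = +$25 applied to Haddad: Haddad becomes $346,650.

Okafor: $281,050; Haddad: $346,650; Ibarra: $183,300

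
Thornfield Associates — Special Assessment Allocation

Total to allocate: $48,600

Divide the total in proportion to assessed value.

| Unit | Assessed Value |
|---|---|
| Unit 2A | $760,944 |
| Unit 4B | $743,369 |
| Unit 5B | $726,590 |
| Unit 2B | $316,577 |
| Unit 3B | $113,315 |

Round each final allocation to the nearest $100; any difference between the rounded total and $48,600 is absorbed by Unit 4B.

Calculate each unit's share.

Assessed value total: 2,660,795.
Unrounded shares: Unit 2A 760,944/2,660,795 × $48,600 = 13,898.81; Unit 4B 743,369/2,660,795 × $48,600 = 13,577.80; Unit 5B 726,590/2,660,795 × $48,600 = 13,271.32; Unit 2B 316,577/2,660,795 × $48,600 = 5,782.35; Unit 3B 113,315/2,660,795 × $48,600 = 2,069.72.
After rounding ($100): Unit 2A $13,900; Unit 4B $13,600; Unit 5B $13,300; Unit 2B $5,800; Unit 3B $2,100. Sum = $48,700.
Difference $48,600 − $48,700 = −$100 applied to Unit 4B: Unit 4B becomes $13,500.

Unit 2A: $13,900 · Unit 4B: $13,500 · Unit 5B: $13,300 · Unit 2B: $5,800 · Unit 3B: $2,100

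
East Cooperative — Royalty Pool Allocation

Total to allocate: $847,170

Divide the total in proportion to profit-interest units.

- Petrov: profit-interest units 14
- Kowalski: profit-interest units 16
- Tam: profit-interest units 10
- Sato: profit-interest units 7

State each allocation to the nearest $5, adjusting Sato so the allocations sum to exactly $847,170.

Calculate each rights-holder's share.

Petrov: $252,350 | Kowalski: $288,400 | Tam: $180,250 | Sato: $126,170

Combined profit-interest units = 47.
Unrounded shares: Petrov 14/47 × $847,170 = 252,348.51; Kowalski 16/47 × $847,170 = 288,398.30; Tam 10/47 × $847,170 = 180,248.94; Sato 7/47 × $847,170 = 126,174.26.
At nearest $5: Petrov $252,350; Kowalski $288,400; Tam $180,250; Sato $126,175. Sum = $847,175.
Difference $847,170 − $847,175 = −$5 applied to Sato: Sato becomes $126,170.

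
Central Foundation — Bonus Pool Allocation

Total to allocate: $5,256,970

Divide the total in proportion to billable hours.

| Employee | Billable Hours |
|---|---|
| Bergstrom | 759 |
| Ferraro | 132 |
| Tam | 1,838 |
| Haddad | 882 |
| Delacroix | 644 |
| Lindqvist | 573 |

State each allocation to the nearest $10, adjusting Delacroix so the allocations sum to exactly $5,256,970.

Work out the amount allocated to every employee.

Billable hours total: 4,828.
Raw shares: Bergstrom 759/4,828 × $5,256,970 = 826,437.50; Ferraro 132/4,828 × $5,256,970 = 143,728.26; Tam 1,838/4,828 × $5,256,970 = 2,001,307.14; Haddad 882/4,828 × $5,256,970 = 960,366.10; Delacroix 644/4,828 × $5,256,970 = 701,219.69; Lindqvist 573/4,828 × $5,256,970 = 623,911.31.
At nearest $10: Bergstrom $826,440; Ferraro $143,730; Tam $2,001,310; Haddad $960,370; Delacroix $701,220; Lindqvist $623,910. Sum = $5,256,980.
Difference $5,256,970 − $5,256,980 = −$10 applied to Delacroix: Delacroix becomes $701,210.

Bergstrom: $826,440 | Ferraro: $143,730 | Tam: $2,001,310 | Haddad: $960,370 | Delacroix: $701,210 | Lindqvist: $623,910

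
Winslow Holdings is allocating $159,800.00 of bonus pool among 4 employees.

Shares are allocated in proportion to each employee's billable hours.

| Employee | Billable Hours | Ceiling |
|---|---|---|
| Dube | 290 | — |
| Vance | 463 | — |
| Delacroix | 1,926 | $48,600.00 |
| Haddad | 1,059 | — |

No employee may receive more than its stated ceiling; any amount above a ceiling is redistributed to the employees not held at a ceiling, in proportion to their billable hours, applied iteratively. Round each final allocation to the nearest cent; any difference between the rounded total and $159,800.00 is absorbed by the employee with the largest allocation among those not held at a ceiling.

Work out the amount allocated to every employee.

Dube: $17,796.91 | Vance: $28,413.69 | Delacroix: $48,600.00 | Haddad: $64,989.40

Total billable hours = 3,738.
Pro-rata shares before constraints: Dube 12,397.5388; Vance 19,793.3119; Delacroix 82,336.7576; Haddad 45,272.3917.
Cap binds for Delacroix ($48,600.00); balance $111,200.00 reallocated over remaining billable hours 1,812.
Shares after redistribution: Dube 17,796.9095 → $17,796.91; Vance 28,413.6865 → $28,413.69; Haddad 64,989.4040 → $64,989.40.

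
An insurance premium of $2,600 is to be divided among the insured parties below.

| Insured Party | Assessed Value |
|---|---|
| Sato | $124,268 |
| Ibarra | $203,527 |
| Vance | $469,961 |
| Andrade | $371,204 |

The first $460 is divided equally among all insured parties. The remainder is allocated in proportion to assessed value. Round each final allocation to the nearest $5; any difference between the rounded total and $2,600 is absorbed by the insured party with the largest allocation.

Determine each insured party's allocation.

Sato: $340 | Ibarra: $490 | Vance: $975 | Andrade: $795

First tranche $460 split equally: $115 each.
Remainder $2,140 by assessed value (total 1,168,960): Sato 227.496 → $225; Ibarra 372.59 → $375; Vance 860.35 → $860; Andrade 679.56 → $680.
Totals: Sato $115 + $225 = $340; Ibarra $115 + $375 = $490; Vance $115 + $860 = $975; Andrade $115 + $680 = $795.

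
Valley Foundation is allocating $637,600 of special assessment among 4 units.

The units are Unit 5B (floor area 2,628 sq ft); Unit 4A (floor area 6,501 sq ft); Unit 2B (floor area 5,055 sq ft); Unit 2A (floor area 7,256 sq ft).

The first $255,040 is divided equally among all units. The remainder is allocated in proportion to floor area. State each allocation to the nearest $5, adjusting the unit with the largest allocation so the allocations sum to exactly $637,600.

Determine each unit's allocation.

First tranche $255,040 split equally: $63,760 each.
Remainder $382,560 by floor area (total 21,440): Unit 5B 46,892.15 → $46,890; Unit 4A 115,999.19 → $116,000; Unit 2B 90,197.80 → $90,200; Unit 2A 129,470.87 → $129,470.
Totals: Unit 5B $63,760 + $46,890 = $110,650; Unit 4A $63,760 + $116,000 = $179,760; Unit 2B $63,760 + $90,200 = $153,960; Unit 2A $63,760 + $129,470 = $193,230.

Unit 5B: $110,650; Unit 4A: $179,760; Unit 2B: $153,960; Unit 2A: $193,230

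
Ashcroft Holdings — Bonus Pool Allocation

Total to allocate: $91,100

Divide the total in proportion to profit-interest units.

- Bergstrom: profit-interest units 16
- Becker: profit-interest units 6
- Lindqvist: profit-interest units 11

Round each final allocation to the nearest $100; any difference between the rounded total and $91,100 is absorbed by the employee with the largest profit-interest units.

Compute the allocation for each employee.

Bergstrom: $44,100 | Becker: $16,600 | Lindqvist: $30,400

Profit-interest units total: 33.
Unrounded shares: Bergstrom 16/33 × $91,100 = 44,169.70; Becker 6/33 × $91,100 = 16,563.64; Lindqvist 11/33 × $91,100 = 30,366.67.
Rounded to nearest $100: Bergstrom $44,200; Becker $16,600; Lindqvist $30,400. Sum = $91,200.
Difference $91,100 − $91,200 = −$100 applied to largest profit-interest units (Bergstrom): Bergstrom becomes $44,100.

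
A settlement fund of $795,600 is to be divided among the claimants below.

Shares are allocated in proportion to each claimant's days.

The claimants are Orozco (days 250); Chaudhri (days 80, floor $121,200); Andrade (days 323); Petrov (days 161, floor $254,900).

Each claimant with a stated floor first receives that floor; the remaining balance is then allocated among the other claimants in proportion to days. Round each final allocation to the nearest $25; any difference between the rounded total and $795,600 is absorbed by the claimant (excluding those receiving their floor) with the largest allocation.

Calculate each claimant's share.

Guaranteed amounts: Chaudhri $121,200; Petrov $254,900. Remaining pool $419,500.
Remaining pool split over remaining days 573: Orozco 183,027.92 → $183,025; Andrade 236,472.08 → $236,475.

Orozco: $183,025 | Chaudhri: $121,200 | Andrade: $236,475 | Petrov: $254,900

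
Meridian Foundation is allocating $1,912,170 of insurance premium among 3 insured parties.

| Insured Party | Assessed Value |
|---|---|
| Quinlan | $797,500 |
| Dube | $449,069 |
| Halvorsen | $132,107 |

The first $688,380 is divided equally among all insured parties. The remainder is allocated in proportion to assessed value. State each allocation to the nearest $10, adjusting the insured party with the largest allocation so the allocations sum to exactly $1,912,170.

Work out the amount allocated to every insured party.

$688,380 shared equally gives $229,460 per insured party.
Remainder $1,223,790 by assessed value (total 1,378,676): Quinlan 707,905.65 → $707,910; Dube 398,618.78 → $398,620; Halvorsen 117,265.57 → $117,270.
Rounding difference −$10 on remainder applied to Quinlan.
Totals: Quinlan $229,460 + $707,900 = $937,360; Dube $229,460 + $398,620 = $628,080; Halvorsen $229,460 + $117,270 = $346,730.

Quinlan: $937,360 · Dube: $628,080 · Halvorsen: $346,730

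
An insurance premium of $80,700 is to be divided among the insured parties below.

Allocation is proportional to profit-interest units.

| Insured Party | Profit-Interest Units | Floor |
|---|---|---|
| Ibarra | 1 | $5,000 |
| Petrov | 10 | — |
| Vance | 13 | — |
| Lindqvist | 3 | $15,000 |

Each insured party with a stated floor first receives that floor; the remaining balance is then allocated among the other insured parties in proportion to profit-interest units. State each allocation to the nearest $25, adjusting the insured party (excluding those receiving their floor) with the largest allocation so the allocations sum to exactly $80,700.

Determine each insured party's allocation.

Guaranteed amounts: Ibarra $5,000; Lindqvist $15,000. Balance $60,700.
Balance split over remaining profit-interest units 23: Petrov 26,391.30 → $26,400; Vance 34,308.70 → $34,300.

Ibarra: $5,000 · Petrov: $26,400 · Vance: $34,300 · Lindqvist: $15,000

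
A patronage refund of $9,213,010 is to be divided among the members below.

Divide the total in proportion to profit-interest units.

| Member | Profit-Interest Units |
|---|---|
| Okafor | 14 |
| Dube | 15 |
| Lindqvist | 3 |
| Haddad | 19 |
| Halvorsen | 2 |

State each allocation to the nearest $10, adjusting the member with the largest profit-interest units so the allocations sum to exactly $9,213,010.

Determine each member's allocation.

Okafor: $2,433,630 | Dube: $2,607,460 | Lindqvist: $521,490 | Haddad: $3,302,770 | Halvorsen: $347,660

Sum of profit-interest units: 53.
Unrounded shares: Okafor 14/53 × $9,213,010 = 2,433,625.28; Dube 15/53 × $9,213,010 = 2,607,455.66; Lindqvist 3/53 × $9,213,010 = 521,491.13; Haddad 19/53 × $9,213,010 = 3,302,777.17; Halvorsen 2/53 × $9,213,010 = 347,660.75.
At nearest $10: Okafor $2,433,630; Dube $2,607,460; Lindqvist $521,490; Haddad $3,302,780; Halvorsen $347,660. Sum = $9,213,020.
Difference $9,213,010 − $9,213,020 = −$10 applied to largest profit-interest units (Haddad): Haddad becomes $3,302,770.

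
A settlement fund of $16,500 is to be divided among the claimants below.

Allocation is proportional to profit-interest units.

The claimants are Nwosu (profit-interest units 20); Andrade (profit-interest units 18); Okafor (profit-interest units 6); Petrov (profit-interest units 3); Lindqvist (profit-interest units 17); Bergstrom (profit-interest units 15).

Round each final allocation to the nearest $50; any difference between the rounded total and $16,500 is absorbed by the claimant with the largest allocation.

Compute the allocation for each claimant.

Total profit-interest units = 79.
Unrounded shares: Nwosu 20/79 × $16,500 = 4,177.22; Andrade 18/79 × $16,500 = 3,759.49; Okafor 6/79 × $16,500 = 1,253.16; Petrov 3/79 × $16,500 = 626.58; Lindqvist 17/79 × $16,500 = 3,550.63; Bergstrom 15/79 × $16,500 = 3,132.91.
After rounding ($50): Nwosu $4,200; Andrade $3,750; Okafor $1,250; Petrov $650; Lindqvist $3,550; Bergstrom $3,150. Sum = $16,550.
Difference $16,500 − $16,550 = −$50 applied to largest allocation (Nwosu): Nwosu becomes $4,150.

Nwosu: $4,150 | Andrade: $3,750 | Okafor: $1,250 | Petrov: $650 | Lindqvist: $3,550 | Bergstrom: $3,150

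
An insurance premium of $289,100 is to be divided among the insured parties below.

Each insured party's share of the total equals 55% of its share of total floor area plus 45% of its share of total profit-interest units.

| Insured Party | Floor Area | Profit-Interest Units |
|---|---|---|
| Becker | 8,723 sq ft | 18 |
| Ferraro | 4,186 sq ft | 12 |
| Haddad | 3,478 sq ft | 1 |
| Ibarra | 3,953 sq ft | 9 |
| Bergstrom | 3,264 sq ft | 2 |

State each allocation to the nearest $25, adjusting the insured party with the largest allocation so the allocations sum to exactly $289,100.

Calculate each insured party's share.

Becker: $114,525 | Ferraro: $65,375 | Haddad: $26,525 | Ibarra: $54,500 | Bergstrom: $28,175

Floor area total 23,604; profit-interest units total 42.
Blended shares (55% floor area + 45% profit-interest units): Becker 0.3961; Ferraro 0.2261; Haddad 0.0918; Ibarra 0.1885; Bergstrom 0.0975.
Proportional shares: Becker 114,516.25; Ferraro 65,368.40; Haddad 26,526.55; Ibarra 54,506.32; Bergstrom 28,182.47.
At nearest $25: Becker $114,525; Ferraro $65,375; Haddad $26,525; Ibarra $54,500; Bergstrom $28,175. Sum = $289,100.
Sum already equals the total — no adjustment.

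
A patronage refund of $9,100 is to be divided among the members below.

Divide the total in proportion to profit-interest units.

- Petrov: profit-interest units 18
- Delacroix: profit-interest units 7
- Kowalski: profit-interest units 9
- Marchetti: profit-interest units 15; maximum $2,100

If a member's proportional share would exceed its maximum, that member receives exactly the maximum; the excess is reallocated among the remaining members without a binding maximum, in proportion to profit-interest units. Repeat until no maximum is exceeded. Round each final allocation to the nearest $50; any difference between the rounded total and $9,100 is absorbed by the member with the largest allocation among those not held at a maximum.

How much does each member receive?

Sum of profit-interest units: 49.
Proportional shares (ignoring caps): Petrov 3,342.86; Delacroix 1,300.00; Kowalski 1,671.43; Marchetti 2,785.71.
Cap binds for Marchetti ($2,100); remaining pool $7,000 reallocated over remaining profit-interest units 34.
Redistributed shares: Petrov 3,705.88 → $3,700; Delacroix 1,441.18 → $1,450; Kowalski 1,852.94 → $1,850.

Petrov: $3,700 · Delacroix: $1,450 · Kowalski: $1,850 · Marchetti: $2,100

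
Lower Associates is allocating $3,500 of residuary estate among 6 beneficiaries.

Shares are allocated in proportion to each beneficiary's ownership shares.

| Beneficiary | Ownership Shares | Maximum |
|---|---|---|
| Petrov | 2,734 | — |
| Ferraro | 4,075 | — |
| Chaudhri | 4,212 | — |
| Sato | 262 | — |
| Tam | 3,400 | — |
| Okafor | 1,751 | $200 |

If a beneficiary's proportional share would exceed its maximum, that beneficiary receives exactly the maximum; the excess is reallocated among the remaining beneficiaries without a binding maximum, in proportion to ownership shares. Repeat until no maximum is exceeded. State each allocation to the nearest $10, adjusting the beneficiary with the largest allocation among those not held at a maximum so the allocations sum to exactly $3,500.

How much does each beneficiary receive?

Sum of ownership shares: 16,434.
Proportional shares (ignoring caps): Petrov 582.27; Ferraro 867.87; Chaudhri 897.04; Sato 55.80; Tam 724.11; Okafor 372.92.
Cap binds for Okafor ($200); residual $3,300 reallocated over remaining ownership shares 14,683.
Remaining shares: Petrov 614.47 → $610; Ferraro 915.86 → $920; Chaudhri 946.65 → $950; Sato 58.88 → $60; Tam 764.15 → $760.

Petrov: $610 | Ferraro: $920 | Chaudhri: $950 | Sato: $60 | Tam: $760 | Okafor: $200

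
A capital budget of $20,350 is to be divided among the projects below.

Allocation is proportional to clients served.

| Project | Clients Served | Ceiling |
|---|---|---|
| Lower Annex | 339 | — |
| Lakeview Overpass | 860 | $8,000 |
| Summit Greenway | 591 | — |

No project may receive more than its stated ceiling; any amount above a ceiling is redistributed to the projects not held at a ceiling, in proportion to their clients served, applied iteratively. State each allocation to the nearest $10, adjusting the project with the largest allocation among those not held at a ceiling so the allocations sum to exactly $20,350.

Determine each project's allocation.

Lower Annex: $4,500; Lakeview Overpass: $8,000; Summit Greenway: $7,850

Combined clients served = 1,790.
Pro-rata shares before constraints: Lower Annex 3,853.99; Lakeview Overpass 9,777.09; Summit Greenway 6,718.91.
Cap binds for Lakeview Overpass ($8,000); remaining pool $12,350 reallocated over remaining clients served 930.
Remaining shares: Lower Annex 4,501.77 → $4,500; Summit Greenway 7,848.23 → $7,850.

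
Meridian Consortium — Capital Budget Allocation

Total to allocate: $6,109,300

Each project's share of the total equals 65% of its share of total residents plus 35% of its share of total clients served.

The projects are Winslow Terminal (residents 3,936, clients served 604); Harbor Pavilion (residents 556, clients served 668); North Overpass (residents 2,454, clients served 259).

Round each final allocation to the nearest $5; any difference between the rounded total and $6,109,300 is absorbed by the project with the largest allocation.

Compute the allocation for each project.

Residents total 6,946; clients served total 1,531.
Composite weights (65% residents + 35% clients served): Winslow Terminal 0.5064; Harbor Pavilion 0.2047; North Overpass 0.2889.
Unrounded shares: Winslow Terminal 3,093,790.95; Harbor Pavilion 1,250,821.70; North Overpass 1,764,687.35.
After rounding ($5): Winslow Terminal $3,093,790; Harbor Pavilion $1,250,820; North Overpass $1,764,685. Sum = $6,109,295.
Difference $6,109,300 − $6,109,295 = +$5 applied to largest allocation (Winslow Terminal): Winslow Terminal becomes $3,093,795.

Winslow Terminal: $3,093,795 | Harbor Pavilion: $1,250,820 | North Overpass: $1,764,685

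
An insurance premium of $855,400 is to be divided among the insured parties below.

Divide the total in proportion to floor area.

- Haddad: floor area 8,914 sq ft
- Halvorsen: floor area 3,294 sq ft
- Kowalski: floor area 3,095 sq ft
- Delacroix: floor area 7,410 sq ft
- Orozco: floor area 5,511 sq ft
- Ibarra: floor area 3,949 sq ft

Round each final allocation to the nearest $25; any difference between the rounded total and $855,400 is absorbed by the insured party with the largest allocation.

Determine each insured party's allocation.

Total floor area = 32,173.
Proportional shares: Haddad 8,914/32,173 × $855,400 = 237,001.08; Halvorsen 3,294/32,173 × $855,400 = 87,579.26; Kowalski 3,095/32,173 × $855,400 = 82,288.35; Delacroix 7,410/32,173 × $855,400 = 197,013.46; Orozco 5,511/32,173 × $855,400 = 146,523.77; Ibarra 3,949/32,173 × $855,400 = 104,994.08.
At nearest $25: Haddad $237,000; Halvorsen $87,575; Kowalski $82,300; Delacroix $197,025; Orozco $146,525; Ibarra $105,000. Sum = $855,425.
Difference $855,400 − $855,425 = −$25 applied to largest allocation (Haddad): Haddad becomes $236,975.

Haddad: $236,975; Halvorsen: $87,575; Kowalski: $82,300; Delacroix: $197,025; Orozco: $146,525; Ibarra: $105,000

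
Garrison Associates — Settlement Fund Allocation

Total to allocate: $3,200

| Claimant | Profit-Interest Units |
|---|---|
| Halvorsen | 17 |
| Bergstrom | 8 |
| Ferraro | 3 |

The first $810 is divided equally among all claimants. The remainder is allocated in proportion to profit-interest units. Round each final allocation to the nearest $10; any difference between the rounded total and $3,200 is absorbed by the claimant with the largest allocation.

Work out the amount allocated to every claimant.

Halvorsen: $1,720 · Bergstrom: $950 · Ferraro: $530

Equal tier: $810 ÷ 3 = $270 apiece.
Remainder $2,390 by profit-interest units (total 28): Halvorsen 1,451.07 → $1,450; Bergstrom 682.86 → $680; Ferraro 256.07 → $260.
Totals: Halvorsen $270 + $1,450 = $1,720; Bergstrom $270 + $680 = $950; Ferraro $270 + $260 = $530.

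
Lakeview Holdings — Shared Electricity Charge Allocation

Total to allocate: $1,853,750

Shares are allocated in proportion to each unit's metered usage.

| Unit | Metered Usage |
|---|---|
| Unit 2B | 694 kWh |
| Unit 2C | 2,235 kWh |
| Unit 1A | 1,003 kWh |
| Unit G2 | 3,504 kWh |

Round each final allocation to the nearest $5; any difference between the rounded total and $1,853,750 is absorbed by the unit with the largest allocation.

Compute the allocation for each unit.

Unit 2B: $173,010 · Unit 2C: $557,170 · Unit 1A: $250,040 · Unit G2: $873,530

Sum of metered usage: 7,436.
Proportional shares: Unit 2B 694/7,436 × $1,853,750 = 173,010.02; Unit 2C 2,235/7,436 × $1,853,750 = 557,172.03; Unit 1A 1,003/7,436 × $1,853,750 = 250,041.86; Unit G2 3,504/7,436 × $1,853,750 = 873,526.09.
After rounding ($5): Unit 2B $173,010; Unit 2C $557,170; Unit 1A $250,040; Unit G2 $873,525. Sum = $1,853,745.
Difference $1,853,750 − $1,853,745 = +$5 applied to largest allocation (Unit G2): Unit G2 becomes $873,530.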